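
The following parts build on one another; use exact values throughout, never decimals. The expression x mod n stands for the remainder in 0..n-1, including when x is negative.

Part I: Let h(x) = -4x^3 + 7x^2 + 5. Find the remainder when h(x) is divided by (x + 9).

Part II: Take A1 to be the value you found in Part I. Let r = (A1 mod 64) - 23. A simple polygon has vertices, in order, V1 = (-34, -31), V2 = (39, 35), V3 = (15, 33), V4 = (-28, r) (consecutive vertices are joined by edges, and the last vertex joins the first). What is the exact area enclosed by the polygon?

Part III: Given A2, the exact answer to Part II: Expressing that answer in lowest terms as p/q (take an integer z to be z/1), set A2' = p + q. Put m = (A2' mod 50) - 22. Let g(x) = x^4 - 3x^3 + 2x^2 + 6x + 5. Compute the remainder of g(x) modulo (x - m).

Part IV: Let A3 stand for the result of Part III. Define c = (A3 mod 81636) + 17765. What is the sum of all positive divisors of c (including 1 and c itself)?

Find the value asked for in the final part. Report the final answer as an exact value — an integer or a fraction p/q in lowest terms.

Part I: remainder = value at the root: -4*(-9)^3 + 7*(-9)^2 + 5 = (2916) + (567) + (5) = 3488; answer 3488
Part II: A1 = 3488; r = 9; cross terms: (-34*35 - 39*-31)=19, (39*33 - 15*35)=762, (15*9 - -28*33)=1059, (-28*-31 - -34*9)=1174; twice the area = |3014| = 3014; area = 1507; answer 1507
Part III: A2 = 1507; threaded value p + q = 1508; m = -14; remainder = value at the root: 1*(-14)^4 - 3*(-14)^3 + 2*(-14)^2 + 6*(-14)^1 + 5 = (38416) + (8232) + (392) + (-84) + (5) = 46961; answer 46961
Part IV: A3 = 46961; c = 64726; 64726 = 2 * 32363; sigma = (1 + 2) * (1 + 32363) = 3 * 32364 = 97092; answer 97092

97092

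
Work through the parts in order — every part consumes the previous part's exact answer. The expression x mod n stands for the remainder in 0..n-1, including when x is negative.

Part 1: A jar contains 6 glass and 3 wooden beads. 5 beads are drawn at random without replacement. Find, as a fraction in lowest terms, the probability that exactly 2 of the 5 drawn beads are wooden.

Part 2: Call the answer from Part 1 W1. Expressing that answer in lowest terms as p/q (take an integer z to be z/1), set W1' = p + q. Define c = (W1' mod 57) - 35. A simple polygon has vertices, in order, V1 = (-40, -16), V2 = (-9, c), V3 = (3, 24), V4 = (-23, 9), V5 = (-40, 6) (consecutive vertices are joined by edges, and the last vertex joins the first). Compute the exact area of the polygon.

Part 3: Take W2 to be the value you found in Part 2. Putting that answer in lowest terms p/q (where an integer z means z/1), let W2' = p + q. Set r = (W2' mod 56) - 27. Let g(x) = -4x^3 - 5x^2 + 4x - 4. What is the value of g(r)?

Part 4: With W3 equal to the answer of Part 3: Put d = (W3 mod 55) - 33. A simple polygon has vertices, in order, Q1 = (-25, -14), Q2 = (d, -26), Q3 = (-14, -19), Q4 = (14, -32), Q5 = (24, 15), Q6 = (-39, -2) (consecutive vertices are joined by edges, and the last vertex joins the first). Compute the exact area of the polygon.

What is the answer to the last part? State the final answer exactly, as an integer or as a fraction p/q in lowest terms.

1583

Part 1: total draws C(9,5) = 126; favorable C(3,2)*C(6,3) = 60; P = 10/21; answer 10/21
Part 2: W1 = 10/21; threaded value p + q = 31; c = -4; cross terms: (-40*-4 - -9*-16)=16, (-9*24 - 3*-4)=-204, (3*9 - -23*24)=579, (-23*6 - -40*9)=222, (-40*-16 - -40*6)=880; twice the area = |1493| = 1493; area = 1493/2; answer 1493/2
Part 3: W2 = 1493/2; threaded value p + q = 1495; r = 12; -4*(12)^3 - 5*(12)^2 + 4*(12)^1 - 4 = (-6912) + (-720) + (48) + (-4) = -7588; answer -7588
Part 4: W3 = -7588; d = -31; cross terms: (-25*-26 - -31*-14)=216, (-31*-19 - -14*-26)=225, (-14*-32 - 14*-19)=714, (14*15 - 24*-32)=978, (24*-2 - -39*15)=537, (-39*-14 - -25*-2)=496; twice the area = |3166| = 3166; area = 1583; answer 1583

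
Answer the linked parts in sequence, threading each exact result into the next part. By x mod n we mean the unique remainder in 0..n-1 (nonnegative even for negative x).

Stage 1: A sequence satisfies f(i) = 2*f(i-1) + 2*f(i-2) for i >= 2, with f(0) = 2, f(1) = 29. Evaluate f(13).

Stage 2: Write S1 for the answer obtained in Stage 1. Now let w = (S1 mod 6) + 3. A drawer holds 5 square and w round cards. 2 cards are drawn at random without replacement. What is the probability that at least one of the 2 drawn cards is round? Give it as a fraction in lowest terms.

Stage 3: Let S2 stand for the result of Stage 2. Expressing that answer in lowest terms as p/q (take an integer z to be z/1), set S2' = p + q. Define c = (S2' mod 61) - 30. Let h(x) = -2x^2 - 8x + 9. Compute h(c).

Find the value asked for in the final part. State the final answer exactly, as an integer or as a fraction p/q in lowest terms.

Stage 1: f(2) = 2*(29) + 2*(2) = 62; iterating: f(2)=62, f(3)=182, f(4)=488, f(5)=1340, f(6)=3656, f(7)=9992, f(8)=27296, f(9)=74576, f(10)=203744, f(11)=556640, f(12)=1520768, f(13)=4154816; answer 4154816
Stage 2: S1 = 4154816; w = 5; total draws C(10,2) = 45; complement C(5,2) = 10; favorable 45 - 10 = 35; P = 7/9; answer 7/9
Stage 3: S2 = 7/9; threaded value p + q = 16; c = -14; -2*(-14)^2 - 8*(-14)^1 + 9 = (-392) + (112) + (9) = -271; answer -271

-271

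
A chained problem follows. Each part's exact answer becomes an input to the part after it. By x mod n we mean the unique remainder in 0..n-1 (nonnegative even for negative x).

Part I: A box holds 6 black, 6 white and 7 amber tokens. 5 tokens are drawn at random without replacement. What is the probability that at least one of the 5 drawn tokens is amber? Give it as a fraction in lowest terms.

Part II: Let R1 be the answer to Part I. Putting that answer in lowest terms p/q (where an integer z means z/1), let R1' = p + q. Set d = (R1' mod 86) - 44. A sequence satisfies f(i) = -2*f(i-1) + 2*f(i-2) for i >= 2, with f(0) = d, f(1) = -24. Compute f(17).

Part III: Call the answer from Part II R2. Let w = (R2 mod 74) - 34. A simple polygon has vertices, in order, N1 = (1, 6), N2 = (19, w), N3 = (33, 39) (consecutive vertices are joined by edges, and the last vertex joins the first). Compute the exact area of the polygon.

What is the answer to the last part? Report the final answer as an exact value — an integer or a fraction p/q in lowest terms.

9

Part I: total draws C(19,5) = 11628; complement C(12,5) = 792; favorable 11628 - 792 = 10836; P = 301/323; answer 301/323
Part II: R1 = 301/323; threaded value p + q = 624; d = -22; f(2) = -2*(-24) + 2*(-22) = 4; iterating: f(2)=4, f(3)=-56, f(4)=120, f(5)=-352, f(6)=944, f(7)=-2592, f(8)=7072, f(9)=-19328, f(10)=52800, f(11)=-144256, f(12)=394112, f(13)=-1076736, f(14)=2941696, f(15)=-8036864, f(16)=21957120, f(17)=-59987968; answer -59987968
Part III: R2 = -59987968; w = 24; cross terms: (1*24 - 19*6)=-90, (19*39 - 33*24)=-51, (33*6 - 1*39)=159; twice the area = |18| = 18; area = 9; answer 9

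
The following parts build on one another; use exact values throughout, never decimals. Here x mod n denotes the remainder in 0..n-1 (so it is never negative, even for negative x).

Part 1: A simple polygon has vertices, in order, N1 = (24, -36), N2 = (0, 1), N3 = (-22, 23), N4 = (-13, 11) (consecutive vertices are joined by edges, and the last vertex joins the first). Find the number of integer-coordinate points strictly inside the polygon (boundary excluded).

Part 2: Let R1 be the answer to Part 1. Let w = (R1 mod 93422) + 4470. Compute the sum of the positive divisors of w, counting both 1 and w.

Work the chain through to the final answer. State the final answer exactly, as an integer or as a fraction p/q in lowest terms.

Part 1: cross terms: (24*1 - 0*-36)=24, (0*23 - -22*1)=22, (-22*11 - -13*23)=57, (-13*-36 - 24*11)=204; twice the area = |307| = 307; area = 307/2; boundary points = 1 + 22 + 3 + 1 = 27; strictly interior points = area - boundary/2 + 1 = 141; answer 141
Part 2: R1 = 141; w = 4611; 4611 = 3 * 29 * 53; sigma = (1 + 3) * (1 + 29) * (1 + 53) = 4 * 30 * 54 = 6480; answer 6480

6480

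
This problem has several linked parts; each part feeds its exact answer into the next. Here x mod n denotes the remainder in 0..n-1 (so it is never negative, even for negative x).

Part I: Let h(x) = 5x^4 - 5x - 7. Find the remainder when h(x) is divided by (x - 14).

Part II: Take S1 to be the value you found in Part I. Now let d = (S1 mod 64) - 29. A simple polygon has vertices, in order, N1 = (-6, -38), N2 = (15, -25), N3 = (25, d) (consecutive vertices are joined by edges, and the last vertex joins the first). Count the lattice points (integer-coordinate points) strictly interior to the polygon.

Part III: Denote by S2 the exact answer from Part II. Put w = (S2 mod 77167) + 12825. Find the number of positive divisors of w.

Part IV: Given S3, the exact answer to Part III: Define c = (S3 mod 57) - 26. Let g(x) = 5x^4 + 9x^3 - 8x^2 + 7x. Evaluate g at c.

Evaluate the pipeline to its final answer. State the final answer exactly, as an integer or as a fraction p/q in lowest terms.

Part I: remainder = value at the root: 5*(14)^4 - 5*(14)^1 - 7 = (192080) + (-70) + (-7) = 192003; answer 192003
Part II: S1 = 192003; d = -26; cross terms: (-6*-25 - 15*-38)=720, (15*-26 - 25*-25)=235, (25*-38 - -6*-26)=-1106; twice the area = |-151| = 151; area = 151/2; boundary points = 1 + 1 + 1 = 3; strictly interior points = area - boundary/2 + 1 = 75; answer 75
Part III: S2 = 75; w = 12900; 12900 = 2^2 * 3 * 5^2 * 43; number of divisors = (2+1) * (1+1) * (2+1) * (1+1) = 36; answer 36
Part IV: S3 = 36; c = 10; 5*(10)^4 + 9*(10)^3 - 8*(10)^2 + 7*(10)^1 = (50000) + (9000) + (-800) + (70) = 58270; answer 58270

58270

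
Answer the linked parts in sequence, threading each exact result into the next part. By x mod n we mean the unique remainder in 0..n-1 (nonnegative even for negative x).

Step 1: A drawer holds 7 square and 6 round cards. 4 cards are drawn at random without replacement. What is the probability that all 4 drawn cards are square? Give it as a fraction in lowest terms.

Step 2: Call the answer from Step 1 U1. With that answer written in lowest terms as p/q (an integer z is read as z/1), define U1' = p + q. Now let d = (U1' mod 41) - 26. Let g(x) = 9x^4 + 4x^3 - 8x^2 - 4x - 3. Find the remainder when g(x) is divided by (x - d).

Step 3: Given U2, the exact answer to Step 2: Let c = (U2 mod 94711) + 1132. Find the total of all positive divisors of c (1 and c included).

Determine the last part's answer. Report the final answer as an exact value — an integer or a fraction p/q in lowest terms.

144768

Step 1: total draws C(13,4) = 715; favorable C(7,4) = 35; P = 7/143; answer 7/143
Step 2: U1 = 7/143; threaded value p + q = 150; d = 1; remainder = value at the root: 9*(1)^4 + 4*(1)^3 - 8*(1)^2 - 4*(1)^1 - 3 = (9) + (4) + (-8) + (-4) + (-3) = -2; answer -2
Step 3: U2 = -2; c = 95841; 95841 = 3^2 * 23 * 463; sigma = (1 + 3 + 9) * (1 + 23) * (1 + 463) = 13 * 24 * 464 = 144768; answer 144768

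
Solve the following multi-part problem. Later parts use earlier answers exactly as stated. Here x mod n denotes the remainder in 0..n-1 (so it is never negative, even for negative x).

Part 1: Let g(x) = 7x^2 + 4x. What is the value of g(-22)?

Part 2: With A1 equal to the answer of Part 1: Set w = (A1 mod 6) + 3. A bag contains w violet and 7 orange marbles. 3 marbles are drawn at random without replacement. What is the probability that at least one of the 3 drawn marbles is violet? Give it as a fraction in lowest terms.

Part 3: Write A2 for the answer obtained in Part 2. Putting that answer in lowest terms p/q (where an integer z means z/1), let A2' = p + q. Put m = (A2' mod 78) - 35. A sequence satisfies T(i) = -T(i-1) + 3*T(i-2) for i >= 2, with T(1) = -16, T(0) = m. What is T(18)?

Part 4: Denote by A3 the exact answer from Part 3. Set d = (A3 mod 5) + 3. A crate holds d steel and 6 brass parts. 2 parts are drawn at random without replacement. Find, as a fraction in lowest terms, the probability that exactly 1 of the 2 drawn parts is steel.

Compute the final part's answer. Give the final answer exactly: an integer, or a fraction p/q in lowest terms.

Part 1: 7*(-22)^2 + 4*(-22)^1 = (3388) + (-88) = 3300; answer 3300
Part 2: A1 = 3300; w = 3; total draws C(10,3) = 120; complement C(7,3) = 35; favorable 120 - 35 = 85; P = 17/24; answer 17/24
Part 3: A2 = 17/24; threaded value p + q = 41; m = 6; T(2) = -1*(-16) + 3*(6) = 34; iterating: T(2)=34, T(3)=-82, T(4)=184, T(5)=-430, T(6)=982, T(7)=-2272, T(8)=5218, T(9)=-12034, T(10)=27688, T(11)=-63790, T(12)=146854, T(13)=-338224, T(14)=778786, T(15)=-1793458, T(16)=4129816, T(17)=-9510190, T(18)=21899638; answer 21899638
Part 4: A3 = 21899638; d = 6; total draws C(12,2) = 66; favorable C(6,1)*C(6,1) = 36; P = 6/11; answer 6/11

6/11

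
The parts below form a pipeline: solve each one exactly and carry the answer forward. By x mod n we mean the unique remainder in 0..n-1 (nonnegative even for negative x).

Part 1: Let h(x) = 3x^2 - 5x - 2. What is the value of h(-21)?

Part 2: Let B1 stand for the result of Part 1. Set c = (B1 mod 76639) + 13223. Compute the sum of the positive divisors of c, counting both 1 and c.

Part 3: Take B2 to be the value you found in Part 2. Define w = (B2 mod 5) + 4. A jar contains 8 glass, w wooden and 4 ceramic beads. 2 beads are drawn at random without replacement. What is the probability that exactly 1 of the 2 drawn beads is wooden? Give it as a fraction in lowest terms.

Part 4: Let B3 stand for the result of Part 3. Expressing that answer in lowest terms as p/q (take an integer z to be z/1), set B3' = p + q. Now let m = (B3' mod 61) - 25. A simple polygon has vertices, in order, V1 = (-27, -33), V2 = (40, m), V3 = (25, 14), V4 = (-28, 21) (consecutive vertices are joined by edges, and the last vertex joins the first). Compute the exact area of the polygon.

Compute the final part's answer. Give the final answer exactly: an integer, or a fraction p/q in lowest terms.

2612

Part 1: 3*(-21)^2 - 5*(-21)^1 - 2 = (1323) + (105) + (-2) = 1426; answer 1426
Part 2: B1 = 1426; c = 14649; 14649 = 3 * 19 * 257; sigma = (1 + 3) * (1 + 19) * (1 + 257) = 4 * 20 * 258 = 20640; answer 20640
Part 3: B2 = 20640; w = 4; total draws C(16,2) = 120; favorable C(4,1)*C(12,1) = 48; P = 2/5; answer 2/5
Part 4: B3 = 2/5; threaded value p + q = 7; m = -18; cross terms: (-27*-18 - 40*-33)=1806, (40*14 - 25*-18)=1010, (25*21 - -28*14)=917, (-28*-33 - -27*21)=1491; twice the area = |5224| = 5224; area = 2612; answer 2612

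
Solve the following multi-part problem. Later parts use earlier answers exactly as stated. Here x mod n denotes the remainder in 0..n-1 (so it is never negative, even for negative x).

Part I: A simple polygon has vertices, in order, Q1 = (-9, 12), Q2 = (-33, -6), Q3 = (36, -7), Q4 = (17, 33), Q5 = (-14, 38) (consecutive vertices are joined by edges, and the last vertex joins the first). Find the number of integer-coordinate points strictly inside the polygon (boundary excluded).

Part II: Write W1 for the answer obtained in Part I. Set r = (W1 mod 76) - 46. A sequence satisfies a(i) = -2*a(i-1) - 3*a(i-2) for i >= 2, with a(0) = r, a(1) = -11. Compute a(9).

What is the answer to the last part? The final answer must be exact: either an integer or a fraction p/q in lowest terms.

2725

Part I: cross terms: (-9*-6 - -33*12)=450, (-33*-7 - 36*-6)=447, (36*33 - 17*-7)=1307, (17*38 - -14*33)=1108, (-14*12 - -9*38)=174; twice the area = |3486| = 3486; area = 1743; boundary points = 6 + 1 + 1 + 1 + 1 = 10; strictly interior points = area - boundary/2 + 1 = 1739; answer 1739
Part II: W1 = 1739; r = 21; a(2) = -2*(-11) - 3*(21) = -41; iterating: a(2)=-41, a(3)=115, a(4)=-107, a(5)=-131, a(6)=583, a(7)=-773, a(8)=-203, a(9)=2725; answer 2725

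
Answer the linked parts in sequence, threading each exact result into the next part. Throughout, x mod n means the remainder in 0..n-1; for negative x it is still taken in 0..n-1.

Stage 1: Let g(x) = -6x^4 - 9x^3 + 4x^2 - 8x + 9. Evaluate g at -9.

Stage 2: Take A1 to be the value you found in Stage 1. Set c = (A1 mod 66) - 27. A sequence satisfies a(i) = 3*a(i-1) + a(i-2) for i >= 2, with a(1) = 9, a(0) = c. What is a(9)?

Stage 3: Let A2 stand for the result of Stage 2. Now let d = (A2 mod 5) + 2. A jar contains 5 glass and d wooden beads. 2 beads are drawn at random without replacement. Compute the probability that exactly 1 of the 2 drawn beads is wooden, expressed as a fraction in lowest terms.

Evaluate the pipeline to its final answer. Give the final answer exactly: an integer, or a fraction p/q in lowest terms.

Stage 1: -6*(-9)^4 - 9*(-9)^3 + 4*(-9)^2 - 8*(-9)^1 + 9 = (-39366) + (6561) + (324) + (72) + (9) = -32400; answer -32400
Stage 2: A1 = -32400; c = -21; a(2) = 3*(9) + 1*(-21) = 6; iterating: a(2)=6, a(3)=27, a(4)=87, a(5)=288, a(6)=951, a(7)=3141, a(8)=10374, a(9)=34263; answer 34263
Stage 3: A2 = 34263; d = 5; total draws C(10,2) = 45; favorable C(5,1)*C(5,1) = 25; P = 5/9; answer 5/9

5/9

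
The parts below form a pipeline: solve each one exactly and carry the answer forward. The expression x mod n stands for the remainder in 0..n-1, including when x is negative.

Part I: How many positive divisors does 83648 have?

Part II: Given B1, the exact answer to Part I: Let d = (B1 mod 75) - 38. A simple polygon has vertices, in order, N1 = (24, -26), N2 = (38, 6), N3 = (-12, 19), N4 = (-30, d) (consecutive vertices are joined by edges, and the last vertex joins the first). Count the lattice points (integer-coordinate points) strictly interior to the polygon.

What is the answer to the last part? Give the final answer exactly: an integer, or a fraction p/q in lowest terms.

2068

Part I: 83648 = 2^6 * 1307; number of divisors = (6+1) * (1+1) = 14; answer 14
Part II: B1 = 14; d = -24; cross terms: (24*6 - 38*-26)=1132, (38*19 - -12*6)=794, (-12*-24 - -30*19)=858, (-30*-26 - 24*-24)=1356; twice the area = |4140| = 4140; area = 2070; boundary points = 2 + 1 + 1 + 2 = 6; strictly interior points = area - boundary/2 + 1 = 2068; answer 2068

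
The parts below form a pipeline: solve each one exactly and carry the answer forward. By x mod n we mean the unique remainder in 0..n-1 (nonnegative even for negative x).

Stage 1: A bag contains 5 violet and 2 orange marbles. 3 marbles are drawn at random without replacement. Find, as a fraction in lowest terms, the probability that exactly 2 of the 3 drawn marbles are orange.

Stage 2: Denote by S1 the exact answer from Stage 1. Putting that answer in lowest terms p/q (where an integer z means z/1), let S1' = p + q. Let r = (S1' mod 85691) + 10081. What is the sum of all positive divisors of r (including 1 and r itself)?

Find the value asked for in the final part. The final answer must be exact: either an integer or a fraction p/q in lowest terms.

15600

Stage 1: total draws C(7,3) = 35; favorable C(2,2)*C(5,1) = 5; P = 1/7; answer 1/7
Stage 2: S1 = 1/7; threaded value p + q = 8; r = 10089; 10089 = 3^2 * 19 * 59; sigma = (1 + 3 + 9) * (1 + 19) * (1 + 59) = 13 * 20 * 60 = 15600; answer 15600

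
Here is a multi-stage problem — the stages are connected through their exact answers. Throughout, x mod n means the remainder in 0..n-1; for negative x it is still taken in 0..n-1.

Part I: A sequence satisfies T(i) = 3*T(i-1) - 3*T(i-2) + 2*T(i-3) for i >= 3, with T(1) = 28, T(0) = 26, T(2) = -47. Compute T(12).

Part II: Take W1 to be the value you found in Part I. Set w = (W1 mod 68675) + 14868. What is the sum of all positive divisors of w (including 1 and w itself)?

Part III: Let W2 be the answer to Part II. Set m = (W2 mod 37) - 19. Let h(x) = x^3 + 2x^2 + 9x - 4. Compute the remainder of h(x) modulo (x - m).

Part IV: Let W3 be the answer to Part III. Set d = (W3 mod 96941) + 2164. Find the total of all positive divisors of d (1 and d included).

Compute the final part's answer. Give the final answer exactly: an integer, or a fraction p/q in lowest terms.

8928

Part I: T(3) = 3*(-47) - 3*(28) + 2*(26) = -173; iterating: T(3)=-173, T(4)=-322, T(5)=-541, T(6)=-1003, T(7)=-2030, T(8)=-4163, T(9)=-8405, T(10)=-16786, T(11)=-33469, T(12)=-66859; answer -66859
Part II: W1 = -66859; w = 16684; 16684 = 2^2 * 43 * 97; sigma = (1 + 2 + 4) * (1 + 43) * (1 + 97) = 7 * 44 * 98 = 30184; answer 30184
Part III: W2 = 30184; m = 10; remainder = value at the root: 1*(10)^3 + 2*(10)^2 + 9*(10)^1 - 4 = (1000) + (200) + (90) + (-4) = 1286; answer 1286
Part IV: W3 = 1286; d = 3450; 3450 = 2 * 3 * 5^2 * 23; sigma = (1 + 2) * (1 + 3) * (1 + 5 + 25) * (1 + 23) = 3 * 4 * 31 * 24 = 8928; answer 8928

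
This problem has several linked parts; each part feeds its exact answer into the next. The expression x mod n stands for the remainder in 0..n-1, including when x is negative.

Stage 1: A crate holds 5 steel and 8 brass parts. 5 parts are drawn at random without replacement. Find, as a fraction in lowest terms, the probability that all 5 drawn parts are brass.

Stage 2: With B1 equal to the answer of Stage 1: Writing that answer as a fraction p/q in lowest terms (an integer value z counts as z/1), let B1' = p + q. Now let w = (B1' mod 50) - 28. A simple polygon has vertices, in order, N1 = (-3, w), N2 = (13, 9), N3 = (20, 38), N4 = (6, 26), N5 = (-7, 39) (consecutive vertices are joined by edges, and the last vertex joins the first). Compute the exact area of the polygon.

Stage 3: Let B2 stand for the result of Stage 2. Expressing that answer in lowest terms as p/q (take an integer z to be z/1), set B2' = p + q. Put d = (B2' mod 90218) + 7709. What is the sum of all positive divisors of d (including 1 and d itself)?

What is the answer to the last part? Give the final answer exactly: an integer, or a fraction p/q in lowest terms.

Stage 1: total draws C(13,5) = 1287; favorable C(8,5) = 56; P = 56/1287; answer 56/1287
Stage 2: B1 = 56/1287; threaded value p + q = 1343; w = 15; cross terms: (-3*9 - 13*15)=-222, (13*38 - 20*9)=314, (20*26 - 6*38)=292, (6*39 - -7*26)=416, (-7*15 - -3*39)=12; twice the area = |812| = 812; area = 406; answer 406
Stage 3: B2 = 406; threaded value p + q = 407; d = 8116; 8116 = 2^2 * 2029; sigma = (1 + 2 + 4) * (1 + 2029) = 7 * 2030 = 14210; answer 14210

14210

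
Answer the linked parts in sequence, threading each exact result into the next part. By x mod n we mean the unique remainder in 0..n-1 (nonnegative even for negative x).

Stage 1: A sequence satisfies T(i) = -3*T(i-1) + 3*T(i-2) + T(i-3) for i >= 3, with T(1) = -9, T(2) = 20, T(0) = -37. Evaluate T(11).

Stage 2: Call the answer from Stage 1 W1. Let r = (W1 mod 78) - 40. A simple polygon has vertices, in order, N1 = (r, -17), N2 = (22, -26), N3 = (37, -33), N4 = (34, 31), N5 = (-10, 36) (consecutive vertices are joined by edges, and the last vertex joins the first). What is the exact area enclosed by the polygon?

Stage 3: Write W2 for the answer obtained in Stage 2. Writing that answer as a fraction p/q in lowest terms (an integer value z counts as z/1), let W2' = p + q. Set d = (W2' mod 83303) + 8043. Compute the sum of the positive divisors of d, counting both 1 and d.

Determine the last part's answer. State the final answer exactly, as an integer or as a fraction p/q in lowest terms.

Stage 1: T(3) = -3*(20) + 3*(-9) + 1*(-37) = -124; iterating: T(3)=-124, T(4)=423, T(5)=-1621, T(6)=6008, T(7)=-22464, T(8)=83795, T(9)=-312769, T(10)=1167228, T(11)=-4356196; answer -4356196
Stage 2: W1 = -4356196; r = -14; cross terms: (-14*-26 - 22*-17)=738, (22*-33 - 37*-26)=236, (37*31 - 34*-33)=2269, (34*36 - -10*31)=1534, (-10*-17 - -14*36)=674; twice the area = |5451| = 5451; area = 5451/2; answer 5451/2
Stage 3: W2 = 5451/2; threaded value p + q = 5453; d = 13496; 13496 = 2^3 * 7 * 241; sigma = (1 + 2 + 4 + 8) * (1 + 7) * (1 + 241) = 15 * 8 * 242 = 29040; answer 29040

29040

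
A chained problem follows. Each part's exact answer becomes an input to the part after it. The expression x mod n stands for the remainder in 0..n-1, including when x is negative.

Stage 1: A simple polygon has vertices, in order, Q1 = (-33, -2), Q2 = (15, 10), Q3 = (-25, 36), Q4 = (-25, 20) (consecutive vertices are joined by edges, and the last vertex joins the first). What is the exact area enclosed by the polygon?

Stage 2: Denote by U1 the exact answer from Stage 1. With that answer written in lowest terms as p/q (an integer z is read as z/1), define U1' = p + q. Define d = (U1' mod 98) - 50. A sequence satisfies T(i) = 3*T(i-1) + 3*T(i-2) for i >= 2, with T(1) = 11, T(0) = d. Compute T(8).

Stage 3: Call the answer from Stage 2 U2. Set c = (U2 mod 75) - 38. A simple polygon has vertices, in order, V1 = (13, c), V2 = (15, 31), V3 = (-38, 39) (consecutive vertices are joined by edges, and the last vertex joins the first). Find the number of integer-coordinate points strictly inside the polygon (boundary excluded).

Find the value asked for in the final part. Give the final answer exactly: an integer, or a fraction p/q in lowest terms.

Stage 1: cross terms: (-33*10 - 15*-2)=-300, (15*36 - -25*10)=790, (-25*20 - -25*36)=400, (-25*-2 - -33*20)=710; twice the area = |1600| = 1600; area = 800; answer 800
Stage 2: U1 = 800; threaded value p + q = 801; d = -33; T(2) = 3*(11) + 3*(-33) = -66; iterating: T(2)=-66, T(3)=-165, T(4)=-693, T(5)=-2574, T(6)=-9801, T(7)=-37125, T(8)=-140778; answer -140778
Stage 3: U2 = -140778; c = 34; cross terms: (13*31 - 15*34)=-107, (15*39 - -38*31)=1763, (-38*34 - 13*39)=-1799; twice the area = |-143| = 143; area = 143/2; boundary points = 1 + 1 + 1 = 3; strictly interior points = area - boundary/2 + 1 = 71; answer 71

71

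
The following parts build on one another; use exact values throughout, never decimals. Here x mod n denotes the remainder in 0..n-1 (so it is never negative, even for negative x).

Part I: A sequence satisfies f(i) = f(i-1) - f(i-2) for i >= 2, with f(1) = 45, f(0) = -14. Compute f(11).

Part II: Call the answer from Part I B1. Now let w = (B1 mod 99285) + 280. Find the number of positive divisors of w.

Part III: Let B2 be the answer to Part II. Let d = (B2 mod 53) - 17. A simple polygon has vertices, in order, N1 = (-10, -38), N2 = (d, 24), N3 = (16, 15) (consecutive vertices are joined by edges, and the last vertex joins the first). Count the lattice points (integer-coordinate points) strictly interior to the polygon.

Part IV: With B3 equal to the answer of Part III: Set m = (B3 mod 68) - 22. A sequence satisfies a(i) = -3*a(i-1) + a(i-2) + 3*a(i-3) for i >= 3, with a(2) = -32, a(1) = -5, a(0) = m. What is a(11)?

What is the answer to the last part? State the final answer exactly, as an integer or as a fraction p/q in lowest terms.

Part I: f(2) = 1*(45) - 1*(-14) = 59; iterating: f(2)=59, f(3)=14, f(4)=-45, f(5)=-59, f(6)=-14, f(7)=45, f(8)=59, f(9)=14, f(10)=-45, f(11)=-59; answer -59
Part II: B1 = -59; w = 99506; 99506 = 2 * 11 * 4523; number of divisors = (1+1) * (1+1) * (1+1) = 8; answer 8
Part III: B2 = 8; d = -9; cross terms: (-10*24 - -9*-38)=-582, (-9*15 - 16*24)=-519, (16*-38 - -10*15)=-458; twice the area = |-1559| = 1559; area = 1559/2; boundary points = 1 + 1 + 1 = 3; strictly interior points = area - boundary/2 + 1 = 779; answer 779
Part IV: B3 = 779; m = 9; a(3) = -3*(-32) + 1*(-5) + 3*(9) = 118; iterating: a(3)=118, a(4)=-401, a(5)=1225, a(6)=-3722, a(7)=11188, a(8)=-33611, a(9)=100855, a(10)=-302612, a(11)=907858; answer 907858

907858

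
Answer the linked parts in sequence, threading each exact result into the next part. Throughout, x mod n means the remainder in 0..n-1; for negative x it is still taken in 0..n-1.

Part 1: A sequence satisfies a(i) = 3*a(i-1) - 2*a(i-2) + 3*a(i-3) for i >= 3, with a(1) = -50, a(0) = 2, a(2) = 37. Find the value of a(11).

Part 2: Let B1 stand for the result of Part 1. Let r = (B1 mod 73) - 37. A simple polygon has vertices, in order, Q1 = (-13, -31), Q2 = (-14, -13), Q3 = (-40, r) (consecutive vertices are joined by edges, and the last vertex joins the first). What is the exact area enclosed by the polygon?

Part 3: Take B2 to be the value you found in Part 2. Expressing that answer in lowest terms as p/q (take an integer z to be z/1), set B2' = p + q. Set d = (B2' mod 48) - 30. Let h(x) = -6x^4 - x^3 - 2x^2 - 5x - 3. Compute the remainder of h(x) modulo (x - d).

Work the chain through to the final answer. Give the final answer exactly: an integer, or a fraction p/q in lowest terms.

-4220837

Part 1: a(3) = 3*(37) - 2*(-50) + 3*(2) = 217; iterating: a(3)=217, a(4)=427, a(5)=958, a(6)=2671, a(7)=7378, a(8)=19666, a(9)=52255, a(10)=139567, a(11)=373189; answer 373189
Part 2: B1 = 373189; r = -24; cross terms: (-13*-13 - -14*-31)=-265, (-14*-24 - -40*-13)=-184, (-40*-31 - -13*-24)=928; twice the area = |479| = 479; area = 479/2; answer 479/2
Part 3: B2 = 479/2; threaded value p + q = 481; d = -29; remainder = value at the root: -6*(-29)^4 - 1*(-29)^3 - 2*(-29)^2 - 5*(-29)^1 - 3 = (-4243686) + (24389) + (-1682) + (145) + (-3) = -4220837; answer -4220837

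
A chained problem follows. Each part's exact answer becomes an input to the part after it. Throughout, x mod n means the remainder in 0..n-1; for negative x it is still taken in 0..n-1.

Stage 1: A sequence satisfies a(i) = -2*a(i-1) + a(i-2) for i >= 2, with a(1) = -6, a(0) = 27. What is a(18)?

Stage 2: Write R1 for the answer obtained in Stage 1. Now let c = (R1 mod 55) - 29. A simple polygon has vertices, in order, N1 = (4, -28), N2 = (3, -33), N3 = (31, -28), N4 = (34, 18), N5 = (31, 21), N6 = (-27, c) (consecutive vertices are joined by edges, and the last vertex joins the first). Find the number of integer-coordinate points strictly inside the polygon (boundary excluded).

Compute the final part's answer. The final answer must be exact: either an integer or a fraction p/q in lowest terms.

1788

Stage 1: a(2) = -2*(-6) + 1*(27) = 39; iterating: a(2)=39, a(3)=-84, a(4)=207, a(5)=-498, a(6)=1203, a(7)=-2904, a(8)=7011, a(9)=-16926, a(10)=40863, a(11)=-98652, a(12)=238167, a(13)=-574986, a(14)=1388139, a(15)=-3351264, a(16)=8090667, a(17)=-19532598, a(18)=47155863; answer 47155863
Stage 2: R1 = 47155863; c = -11; cross terms: (4*-33 - 3*-28)=-48, (3*-28 - 31*-33)=939, (31*18 - 34*-28)=1510, (34*21 - 31*18)=156, (31*-11 - -27*21)=226, (-27*-28 - 4*-11)=800; twice the area = |3583| = 3583; area = 3583/2; boundary points = 1 + 1 + 1 + 3 + 2 + 1 = 9; strictly interior points = area - boundary/2 + 1 = 1788; answer 1788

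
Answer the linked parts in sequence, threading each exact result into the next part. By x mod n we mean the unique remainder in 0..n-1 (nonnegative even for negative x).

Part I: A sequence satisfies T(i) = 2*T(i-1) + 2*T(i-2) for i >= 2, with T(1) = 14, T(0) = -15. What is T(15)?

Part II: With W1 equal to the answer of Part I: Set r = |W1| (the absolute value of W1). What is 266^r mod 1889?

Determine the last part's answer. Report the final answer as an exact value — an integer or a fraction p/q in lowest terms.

Part I: T(2) = 2*(14) + 2*(-15) = -2; iterating: T(2)=-2, T(3)=24, T(4)=44, T(5)=136, T(6)=360, T(7)=992, T(8)=2704, T(9)=7392, T(10)=20192, T(11)=55168, T(12)=150720, T(13)=411776, T(14)=1124992, T(15)=3073536; answer 3073536
Part II: W1 = 3073536; r = 3073536; squarings mod 1889: 266^1=266, 266^2=863, 266^4=503, 266^8=1772, 266^16=466, 266^32=1810, 266^64=574, 266^128=790, 266^256=730, 266^512=202, 266^1024=1135, 266^2048=1816, 266^4096=1551, 266^8192=904, 266^16384=1168, 266^32768=366, 266^65536=1726, 266^131072=123, 266^262144=17, 266^524288=289, 266^1048576=405, 266^2097152=1571; 266^3073536 = 266^512 * 266^1024 * 266^8192 * 266^16384 * 266^32768 * 266^131072 * 266^262144 * 266^524288 * 266^2097152 = 648 (mod 1889); answer 648

648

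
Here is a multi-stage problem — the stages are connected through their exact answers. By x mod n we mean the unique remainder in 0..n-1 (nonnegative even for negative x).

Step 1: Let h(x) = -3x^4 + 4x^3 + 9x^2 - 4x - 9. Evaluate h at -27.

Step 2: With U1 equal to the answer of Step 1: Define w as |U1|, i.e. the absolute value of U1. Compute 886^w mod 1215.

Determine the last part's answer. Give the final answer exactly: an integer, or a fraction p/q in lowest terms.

271

Step 1: -3*(-27)^4 + 4*(-27)^3 + 9*(-27)^2 - 4*(-27)^1 - 9 = (-1594323) + (-78732) + (6561) + (108) + (-9) = -1666395; answer -1666395
Step 2: U1 = -1666395; w = 1666395; squarings mod 1215: 886^1=886, 886^2=106, 886^4=301, 886^8=691, 886^16=1201, 886^32=196, 886^64=751, 886^128=241, 886^256=976, 886^512=16, 886^1024=256, 886^2048=1141, 886^4096=616, 886^8192=376, 886^16384=436, 886^32768=556, 886^65536=526, 886^131072=871, 886^262144=481, 886^524288=511, 886^1048576=1111; 886^1666395 = 886^1 * 886^2 * 886^8 * 886^16 * 886^64 * 886^256 * 886^1024 * 886^2048 * 886^8192 * 886^16384 * 886^65536 * 886^524288 * 886^1048576 = 271 (mod 1215); answer 271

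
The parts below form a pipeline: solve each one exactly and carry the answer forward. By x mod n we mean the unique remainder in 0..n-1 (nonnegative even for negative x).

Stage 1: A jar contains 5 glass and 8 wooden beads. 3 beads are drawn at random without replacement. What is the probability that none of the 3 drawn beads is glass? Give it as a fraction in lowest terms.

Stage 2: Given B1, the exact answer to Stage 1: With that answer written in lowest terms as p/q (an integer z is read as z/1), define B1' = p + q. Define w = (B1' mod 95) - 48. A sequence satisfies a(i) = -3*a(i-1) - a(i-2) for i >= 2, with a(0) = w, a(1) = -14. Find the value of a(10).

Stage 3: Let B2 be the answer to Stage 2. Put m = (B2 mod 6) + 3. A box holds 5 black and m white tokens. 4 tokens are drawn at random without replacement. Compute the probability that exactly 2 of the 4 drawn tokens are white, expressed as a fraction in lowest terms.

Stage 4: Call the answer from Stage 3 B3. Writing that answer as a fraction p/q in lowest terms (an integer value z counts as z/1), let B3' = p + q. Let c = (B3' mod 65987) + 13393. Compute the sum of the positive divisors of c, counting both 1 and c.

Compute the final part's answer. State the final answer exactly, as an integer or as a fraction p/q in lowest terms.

Stage 1: total draws C(13,3) = 286; favorable C(8,3) = 56; P = 28/143; answer 28/143
Stage 2: B1 = 28/143; threaded value p + q = 171; w = 28; a(2) = -3*(-14) - 1*(28) = 14; iterating: a(2)=14, a(3)=-28, a(4)=70, a(5)=-182, a(6)=476, a(7)=-1246, a(8)=3262, a(9)=-8540, a(10)=22358; answer 22358
Stage 3: B2 = 22358; m = 5; total draws C(10,4) = 210; favorable C(5,2)*C(5,2) = 100; P = 10/21; answer 10/21
Stage 4: B3 = 10/21; threaded value p + q = 31; c = 13424; 13424 = 2^4 * 839; sigma = (1 + 2 + 4 + 8 + 16) * (1 + 839) = 31 * 840 = 26040; answer 26040

26040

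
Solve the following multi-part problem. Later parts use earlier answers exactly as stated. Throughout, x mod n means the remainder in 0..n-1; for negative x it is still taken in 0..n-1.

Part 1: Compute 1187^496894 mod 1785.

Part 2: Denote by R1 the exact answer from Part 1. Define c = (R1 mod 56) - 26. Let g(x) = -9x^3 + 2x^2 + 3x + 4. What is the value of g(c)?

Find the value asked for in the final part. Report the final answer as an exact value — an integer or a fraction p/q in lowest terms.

Part 1: squarings mod 1785: 1187^1=1187, 1187^2=604, 1187^4=676, 1187^8=16, 1187^16=256, 1187^32=1276, 1187^64=256, 1187^128=1276, 1187^256=256, 1187^512=1276, 1187^1024=256, 1187^2048=1276, 1187^4096=256, 1187^8192=1276, 1187^16384=256, 1187^32768=1276, 1187^65536=256, 1187^131072=1276, 1187^262144=256; 1187^496894 = 1187^2 * 1187^4 * 1187^8 * 1187^16 * 1187^32 * 1187^64 * 1187^128 * 1187^1024 * 1187^4096 * 1187^32768 * 1187^65536 * 1187^131072 * 1187^262144 = 529 (mod 1785); answer 529
Part 2: R1 = 529; c = -1; -9*(-1)^3 + 2*(-1)^2 + 3*(-1)^1 + 4 = (9) + (2) + (-3) + (4) = 12; answer 12

12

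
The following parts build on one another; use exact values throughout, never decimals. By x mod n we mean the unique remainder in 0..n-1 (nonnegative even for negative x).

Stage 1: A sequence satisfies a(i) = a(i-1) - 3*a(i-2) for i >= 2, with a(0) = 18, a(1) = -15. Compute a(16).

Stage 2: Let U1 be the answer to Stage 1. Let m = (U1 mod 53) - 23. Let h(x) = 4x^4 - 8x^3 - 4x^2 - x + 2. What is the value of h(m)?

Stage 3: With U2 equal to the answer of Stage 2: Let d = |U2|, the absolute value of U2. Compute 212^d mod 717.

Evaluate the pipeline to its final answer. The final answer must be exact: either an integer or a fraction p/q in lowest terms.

119

Stage 1: a(2) = 1*(-15) - 3*(18) = -69; iterating: a(2)=-69, a(3)=-24, a(4)=183, a(5)=255, a(6)=-294, a(7)=-1059, a(8)=-177, a(9)=3000, a(10)=3531, a(11)=-5469, a(12)=-16062, a(13)=345, a(14)=48531, a(15)=47496, a(16)=-98097; answer -98097
Stage 2: U1 = -98097; m = -17; 4*(-17)^4 - 8*(-17)^3 - 4*(-17)^2 - 1*(-17)^1 + 2 = (334084) + (39304) + (-1156) + (17) + (2) = 372251; answer 372251
Stage 3: U2 = 372251; d = 372251; squarings mod 717: 212^1=212, 212^2=490, 212^4=622, 212^8=421, 212^16=142, 212^32=88, 212^64=574, 212^128=373, 212^256=31, 212^512=244, 212^1024=25, 212^2048=625, 212^4096=577, 212^8192=241, 212^16384=4, 212^32768=16, 212^65536=256, 212^131072=289, 212^262144=349; 212^372251 = 212^1 * 212^2 * 212^8 * 212^16 * 212^512 * 212^1024 * 212^2048 * 212^8192 * 212^32768 * 212^65536 * 212^262144 = 119 (mod 717); answer 119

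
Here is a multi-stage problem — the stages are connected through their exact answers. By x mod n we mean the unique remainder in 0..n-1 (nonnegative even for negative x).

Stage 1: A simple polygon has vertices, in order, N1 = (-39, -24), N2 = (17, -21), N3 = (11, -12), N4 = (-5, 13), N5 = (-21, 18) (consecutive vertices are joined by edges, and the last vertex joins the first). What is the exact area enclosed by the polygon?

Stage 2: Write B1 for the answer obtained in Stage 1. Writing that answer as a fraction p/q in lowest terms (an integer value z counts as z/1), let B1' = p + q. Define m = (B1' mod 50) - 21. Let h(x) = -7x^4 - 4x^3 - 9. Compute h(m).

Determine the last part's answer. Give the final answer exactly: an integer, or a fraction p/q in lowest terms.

-15444

Stage 1: cross terms: (-39*-21 - 17*-24)=1227, (17*-12 - 11*-21)=27, (11*13 - -5*-12)=83, (-5*18 - -21*13)=183, (-21*-24 - -39*18)=1206; twice the area = |2726| = 2726; area = 1363; answer 1363
Stage 2: B1 = 1363; threaded value p + q = 1364; m = -7; -7*(-7)^4 - 4*(-7)^3 - 9 = (-16807) + (1372) + (-9) = -15444; answer -15444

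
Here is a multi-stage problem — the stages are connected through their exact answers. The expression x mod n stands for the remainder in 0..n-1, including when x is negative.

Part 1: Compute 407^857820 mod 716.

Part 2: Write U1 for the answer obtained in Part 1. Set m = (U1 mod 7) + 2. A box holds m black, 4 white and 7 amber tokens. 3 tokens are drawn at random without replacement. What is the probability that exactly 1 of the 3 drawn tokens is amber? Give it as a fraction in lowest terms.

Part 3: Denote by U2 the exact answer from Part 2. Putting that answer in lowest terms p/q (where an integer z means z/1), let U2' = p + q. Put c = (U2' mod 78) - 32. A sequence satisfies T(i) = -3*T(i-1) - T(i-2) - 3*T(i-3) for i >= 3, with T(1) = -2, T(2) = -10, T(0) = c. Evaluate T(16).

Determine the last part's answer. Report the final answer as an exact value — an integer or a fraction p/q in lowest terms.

Part 1: squarings mod 716: 407^1=407, 407^2=253, 407^4=285, 407^8=317, 407^16=249, 407^32=425, 407^64=193, 407^128=17, 407^256=289, 407^512=465, 407^1024=709, 407^2048=49, 407^4096=253, 407^8192=285, 407^16384=317, 407^32768=249, 407^65536=425, 407^131072=193, 407^262144=17, 407^524288=289; 407^857820 = 407^4 * 407^8 * 407^16 * 407^64 * 407^128 * 407^512 * 407^1024 * 407^4096 * 407^65536 * 407^262144 * 407^524288 = 541 (mod 716); answer 541
Part 2: U1 = 541; m = 4; total draws C(15,3) = 455; favorable C(7,1)*C(8,2) = 196; P = 28/65; answer 28/65
Part 3: U2 = 28/65; threaded value p + q = 93; c = -17; T(3) = -3*(-10) - 1*(-2) - 3*(-17) = 83; iterating: T(3)=83, T(4)=-233, T(5)=646, T(6)=-1954, T(7)=5915, T(8)=-17729, T(9)=53134, T(10)=-159418, T(11)=478307, T(12)=-1434905, T(13)=4304662, T(14)=-12914002, T(15)=38742059, T(16)=-116226161; answer -116226161

-116226161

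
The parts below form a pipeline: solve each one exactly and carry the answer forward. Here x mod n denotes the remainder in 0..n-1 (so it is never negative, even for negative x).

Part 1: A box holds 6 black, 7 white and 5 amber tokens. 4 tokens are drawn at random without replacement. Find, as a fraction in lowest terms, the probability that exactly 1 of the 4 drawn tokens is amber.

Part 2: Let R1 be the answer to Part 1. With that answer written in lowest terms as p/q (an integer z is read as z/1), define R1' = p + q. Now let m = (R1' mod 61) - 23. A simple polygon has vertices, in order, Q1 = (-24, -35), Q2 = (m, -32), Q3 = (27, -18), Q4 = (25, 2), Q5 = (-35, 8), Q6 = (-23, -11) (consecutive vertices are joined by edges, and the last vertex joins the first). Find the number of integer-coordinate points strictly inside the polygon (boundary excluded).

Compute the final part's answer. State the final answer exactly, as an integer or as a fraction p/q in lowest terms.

1738

Part 1: total draws C(18,4) = 3060; favorable C(5,1)*C(13,3) = 1430; P = 143/306; answer 143/306
Part 2: R1 = 143/306; threaded value p + q = 449; m = -1; cross terms: (-24*-32 - -1*-35)=733, (-1*-18 - 27*-32)=882, (27*2 - 25*-18)=504, (25*8 - -35*2)=270, (-35*-11 - -23*8)=569, (-23*-35 - -24*-11)=541; twice the area = |3499| = 3499; area = 3499/2; boundary points = 1 + 14 + 2 + 6 + 1 + 1 = 25; strictly interior points = area - boundary/2 + 1 = 1738; answer 1738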